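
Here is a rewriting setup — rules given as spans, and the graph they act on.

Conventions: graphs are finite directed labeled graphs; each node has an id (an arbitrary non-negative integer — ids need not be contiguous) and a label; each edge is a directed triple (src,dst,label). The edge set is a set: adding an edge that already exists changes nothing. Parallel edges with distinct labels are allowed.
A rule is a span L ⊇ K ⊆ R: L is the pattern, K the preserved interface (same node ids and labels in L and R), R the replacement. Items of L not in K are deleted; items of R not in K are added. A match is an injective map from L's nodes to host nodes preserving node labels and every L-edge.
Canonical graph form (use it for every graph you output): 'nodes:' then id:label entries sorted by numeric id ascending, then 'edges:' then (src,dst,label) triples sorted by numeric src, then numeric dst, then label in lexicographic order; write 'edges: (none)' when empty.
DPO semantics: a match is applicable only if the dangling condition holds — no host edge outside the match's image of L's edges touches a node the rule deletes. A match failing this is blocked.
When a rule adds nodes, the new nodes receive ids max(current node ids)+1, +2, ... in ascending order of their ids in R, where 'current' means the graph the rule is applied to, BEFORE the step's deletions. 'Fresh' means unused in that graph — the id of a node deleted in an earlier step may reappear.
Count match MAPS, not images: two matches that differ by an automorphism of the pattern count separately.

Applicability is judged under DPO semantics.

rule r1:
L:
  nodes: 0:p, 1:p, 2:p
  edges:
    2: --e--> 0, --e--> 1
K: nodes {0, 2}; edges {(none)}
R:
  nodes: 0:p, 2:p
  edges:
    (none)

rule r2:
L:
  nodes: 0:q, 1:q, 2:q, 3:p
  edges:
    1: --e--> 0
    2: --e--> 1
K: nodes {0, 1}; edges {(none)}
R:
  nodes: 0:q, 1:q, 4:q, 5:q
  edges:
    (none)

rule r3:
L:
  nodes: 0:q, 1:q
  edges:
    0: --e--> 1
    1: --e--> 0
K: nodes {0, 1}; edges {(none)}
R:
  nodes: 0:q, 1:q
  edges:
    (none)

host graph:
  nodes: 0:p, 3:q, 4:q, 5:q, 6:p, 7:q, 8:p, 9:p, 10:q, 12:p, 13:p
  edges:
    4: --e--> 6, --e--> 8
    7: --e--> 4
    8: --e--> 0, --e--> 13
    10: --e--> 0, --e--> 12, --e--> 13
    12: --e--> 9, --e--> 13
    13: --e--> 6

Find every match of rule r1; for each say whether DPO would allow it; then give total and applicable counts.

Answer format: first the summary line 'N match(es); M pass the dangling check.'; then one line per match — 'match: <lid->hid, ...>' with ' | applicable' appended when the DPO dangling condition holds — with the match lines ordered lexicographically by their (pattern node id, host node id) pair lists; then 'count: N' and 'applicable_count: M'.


4 match(es); 1 pass the dangling check.
match: 0->0, 1->13, 2->8
match: 0->9, 1->13, 2->12
match: 0->13, 1->0, 2->8
match: 0->13, 1->9, 2->12 | applicable
count: 4
applicable_count: 1


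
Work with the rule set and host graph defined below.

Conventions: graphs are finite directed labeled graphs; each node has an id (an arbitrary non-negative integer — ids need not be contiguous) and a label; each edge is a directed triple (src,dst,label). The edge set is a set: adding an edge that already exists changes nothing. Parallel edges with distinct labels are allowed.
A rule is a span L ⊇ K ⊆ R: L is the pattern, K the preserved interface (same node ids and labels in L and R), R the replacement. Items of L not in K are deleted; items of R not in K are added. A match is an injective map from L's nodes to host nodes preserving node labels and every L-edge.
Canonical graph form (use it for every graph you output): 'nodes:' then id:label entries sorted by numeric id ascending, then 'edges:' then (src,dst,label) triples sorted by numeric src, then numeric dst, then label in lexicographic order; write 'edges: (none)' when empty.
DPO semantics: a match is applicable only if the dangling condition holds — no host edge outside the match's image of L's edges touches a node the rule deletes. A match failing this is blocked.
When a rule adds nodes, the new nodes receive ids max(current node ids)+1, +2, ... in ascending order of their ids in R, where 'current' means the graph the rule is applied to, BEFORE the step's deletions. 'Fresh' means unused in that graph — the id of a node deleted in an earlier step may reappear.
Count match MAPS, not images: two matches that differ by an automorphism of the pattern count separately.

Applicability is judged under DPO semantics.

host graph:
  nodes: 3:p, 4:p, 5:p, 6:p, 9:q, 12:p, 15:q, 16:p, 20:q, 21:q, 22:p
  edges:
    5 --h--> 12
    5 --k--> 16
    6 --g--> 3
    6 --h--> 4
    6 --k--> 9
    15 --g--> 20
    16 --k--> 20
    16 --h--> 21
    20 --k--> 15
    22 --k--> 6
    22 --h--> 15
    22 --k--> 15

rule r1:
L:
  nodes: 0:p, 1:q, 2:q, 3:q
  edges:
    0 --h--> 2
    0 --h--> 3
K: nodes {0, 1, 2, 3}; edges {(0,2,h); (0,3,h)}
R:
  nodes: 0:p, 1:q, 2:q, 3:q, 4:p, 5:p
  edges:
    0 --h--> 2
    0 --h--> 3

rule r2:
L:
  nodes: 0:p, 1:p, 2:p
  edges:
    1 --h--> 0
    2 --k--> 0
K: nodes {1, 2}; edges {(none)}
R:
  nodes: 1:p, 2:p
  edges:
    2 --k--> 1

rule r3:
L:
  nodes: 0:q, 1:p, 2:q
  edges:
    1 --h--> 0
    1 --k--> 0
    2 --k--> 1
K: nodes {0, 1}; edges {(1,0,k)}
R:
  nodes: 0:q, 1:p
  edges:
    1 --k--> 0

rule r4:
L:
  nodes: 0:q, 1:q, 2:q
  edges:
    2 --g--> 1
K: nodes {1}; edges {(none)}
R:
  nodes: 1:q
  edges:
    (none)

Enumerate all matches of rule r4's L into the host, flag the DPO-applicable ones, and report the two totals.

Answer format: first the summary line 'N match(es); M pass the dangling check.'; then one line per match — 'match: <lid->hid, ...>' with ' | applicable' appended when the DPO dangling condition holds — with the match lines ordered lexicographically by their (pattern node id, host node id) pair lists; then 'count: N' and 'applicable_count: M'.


2 match(es); 0 pass the dangling check.
match: 0->9, 1->20, 2->15
match: 0->21, 1->20, 2->15
count: 2
applicable_count: 0


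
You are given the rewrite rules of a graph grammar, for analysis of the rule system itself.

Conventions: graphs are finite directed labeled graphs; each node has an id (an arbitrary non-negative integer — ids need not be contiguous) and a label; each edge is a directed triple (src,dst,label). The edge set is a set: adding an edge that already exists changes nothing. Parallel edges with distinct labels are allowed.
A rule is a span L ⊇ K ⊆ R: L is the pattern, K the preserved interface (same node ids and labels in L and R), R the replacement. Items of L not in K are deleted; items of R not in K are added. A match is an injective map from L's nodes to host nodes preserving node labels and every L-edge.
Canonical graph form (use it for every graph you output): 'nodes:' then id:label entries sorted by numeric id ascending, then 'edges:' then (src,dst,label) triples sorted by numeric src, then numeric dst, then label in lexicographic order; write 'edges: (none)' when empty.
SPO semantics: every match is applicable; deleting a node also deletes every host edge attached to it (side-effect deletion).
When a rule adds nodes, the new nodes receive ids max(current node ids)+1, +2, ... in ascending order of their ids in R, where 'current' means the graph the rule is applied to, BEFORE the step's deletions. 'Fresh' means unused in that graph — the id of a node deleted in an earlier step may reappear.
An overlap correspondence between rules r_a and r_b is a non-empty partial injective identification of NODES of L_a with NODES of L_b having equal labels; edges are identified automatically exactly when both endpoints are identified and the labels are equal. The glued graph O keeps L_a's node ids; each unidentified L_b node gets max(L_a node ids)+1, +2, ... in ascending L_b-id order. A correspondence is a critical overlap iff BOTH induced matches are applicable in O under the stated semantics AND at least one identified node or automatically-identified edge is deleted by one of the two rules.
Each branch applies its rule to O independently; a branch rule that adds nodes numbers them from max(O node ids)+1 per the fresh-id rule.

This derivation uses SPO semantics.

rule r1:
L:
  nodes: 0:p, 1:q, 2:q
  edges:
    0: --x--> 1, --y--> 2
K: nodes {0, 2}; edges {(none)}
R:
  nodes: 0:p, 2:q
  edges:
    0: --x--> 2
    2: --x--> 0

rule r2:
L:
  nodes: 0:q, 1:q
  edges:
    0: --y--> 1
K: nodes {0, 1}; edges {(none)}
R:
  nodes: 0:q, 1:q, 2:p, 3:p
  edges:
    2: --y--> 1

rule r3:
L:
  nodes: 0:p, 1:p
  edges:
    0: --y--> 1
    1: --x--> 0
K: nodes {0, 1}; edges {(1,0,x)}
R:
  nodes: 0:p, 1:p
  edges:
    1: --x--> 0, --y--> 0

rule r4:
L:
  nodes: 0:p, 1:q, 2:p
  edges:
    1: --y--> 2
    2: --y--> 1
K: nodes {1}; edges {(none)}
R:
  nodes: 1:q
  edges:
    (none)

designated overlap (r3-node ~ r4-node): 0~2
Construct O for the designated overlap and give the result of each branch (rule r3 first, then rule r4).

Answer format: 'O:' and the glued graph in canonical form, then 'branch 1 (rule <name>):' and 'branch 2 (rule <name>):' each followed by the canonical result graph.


O:
nodes: 0:p, 1:p, 2:p, 3:q
edges: (0,1,y); (0,3,y); (1,0,x); (3,0,y)
branch 1 (rule r3):
nodes: 0:p, 1:p, 2:p, 3:q
edges: (0,3,y); (1,0,x); (1,0,y); (3,0,y)
branch 2 (rule r4):
nodes: 1:p, 3:q
edges: (none)


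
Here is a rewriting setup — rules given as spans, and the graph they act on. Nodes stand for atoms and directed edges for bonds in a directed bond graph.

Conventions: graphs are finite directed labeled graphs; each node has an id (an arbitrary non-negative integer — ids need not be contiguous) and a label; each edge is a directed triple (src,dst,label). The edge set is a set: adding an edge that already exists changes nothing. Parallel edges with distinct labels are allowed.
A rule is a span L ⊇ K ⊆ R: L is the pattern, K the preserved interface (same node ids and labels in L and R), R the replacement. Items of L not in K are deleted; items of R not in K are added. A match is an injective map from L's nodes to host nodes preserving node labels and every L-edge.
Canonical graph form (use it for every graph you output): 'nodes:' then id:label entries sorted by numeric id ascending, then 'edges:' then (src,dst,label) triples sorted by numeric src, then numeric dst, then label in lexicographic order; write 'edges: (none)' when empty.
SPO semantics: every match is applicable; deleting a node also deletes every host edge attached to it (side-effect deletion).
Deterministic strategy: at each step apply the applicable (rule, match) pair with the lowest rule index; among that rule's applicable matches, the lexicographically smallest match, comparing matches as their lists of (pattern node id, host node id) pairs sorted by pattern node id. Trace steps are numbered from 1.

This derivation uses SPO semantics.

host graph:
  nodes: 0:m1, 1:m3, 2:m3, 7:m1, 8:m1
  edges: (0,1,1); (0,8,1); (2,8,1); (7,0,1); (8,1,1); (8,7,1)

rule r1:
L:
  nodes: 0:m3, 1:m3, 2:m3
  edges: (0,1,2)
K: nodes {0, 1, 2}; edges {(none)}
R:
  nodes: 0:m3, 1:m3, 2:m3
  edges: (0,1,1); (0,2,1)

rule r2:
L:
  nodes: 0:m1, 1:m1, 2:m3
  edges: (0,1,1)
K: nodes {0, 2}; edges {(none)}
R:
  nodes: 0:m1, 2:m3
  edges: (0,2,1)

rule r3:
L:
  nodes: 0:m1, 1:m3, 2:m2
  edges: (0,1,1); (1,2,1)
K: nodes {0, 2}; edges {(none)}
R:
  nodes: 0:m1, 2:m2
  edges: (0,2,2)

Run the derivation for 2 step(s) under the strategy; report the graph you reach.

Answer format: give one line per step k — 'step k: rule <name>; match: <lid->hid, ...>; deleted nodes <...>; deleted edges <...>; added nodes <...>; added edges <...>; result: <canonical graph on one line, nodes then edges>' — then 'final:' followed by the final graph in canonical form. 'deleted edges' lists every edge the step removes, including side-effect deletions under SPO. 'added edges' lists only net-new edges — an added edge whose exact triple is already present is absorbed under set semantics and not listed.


step 1: rule r2; match: 0->0, 1->8, 2->1; deleted nodes 8; deleted edges (0,8,1); (2,8,1); (8,1,1); (8,7,1); added nodes (none); added edges (none); result: nodes: 0:m1, 1:m3, 2:m3, 7:m1 edges: (0,1,1); (7,0,1)
step 2: rule r2; match: 0->7, 1->0, 2->1; deleted nodes 0; deleted edges (0,1,1); (7,0,1); added nodes (none); added edges (7,1,1); result: nodes: 1:m3, 2:m3, 7:m1 edges: (7,1,1)
final:
nodes: 1:m3, 2:m3, 7:m1
edges: (7,1,1)


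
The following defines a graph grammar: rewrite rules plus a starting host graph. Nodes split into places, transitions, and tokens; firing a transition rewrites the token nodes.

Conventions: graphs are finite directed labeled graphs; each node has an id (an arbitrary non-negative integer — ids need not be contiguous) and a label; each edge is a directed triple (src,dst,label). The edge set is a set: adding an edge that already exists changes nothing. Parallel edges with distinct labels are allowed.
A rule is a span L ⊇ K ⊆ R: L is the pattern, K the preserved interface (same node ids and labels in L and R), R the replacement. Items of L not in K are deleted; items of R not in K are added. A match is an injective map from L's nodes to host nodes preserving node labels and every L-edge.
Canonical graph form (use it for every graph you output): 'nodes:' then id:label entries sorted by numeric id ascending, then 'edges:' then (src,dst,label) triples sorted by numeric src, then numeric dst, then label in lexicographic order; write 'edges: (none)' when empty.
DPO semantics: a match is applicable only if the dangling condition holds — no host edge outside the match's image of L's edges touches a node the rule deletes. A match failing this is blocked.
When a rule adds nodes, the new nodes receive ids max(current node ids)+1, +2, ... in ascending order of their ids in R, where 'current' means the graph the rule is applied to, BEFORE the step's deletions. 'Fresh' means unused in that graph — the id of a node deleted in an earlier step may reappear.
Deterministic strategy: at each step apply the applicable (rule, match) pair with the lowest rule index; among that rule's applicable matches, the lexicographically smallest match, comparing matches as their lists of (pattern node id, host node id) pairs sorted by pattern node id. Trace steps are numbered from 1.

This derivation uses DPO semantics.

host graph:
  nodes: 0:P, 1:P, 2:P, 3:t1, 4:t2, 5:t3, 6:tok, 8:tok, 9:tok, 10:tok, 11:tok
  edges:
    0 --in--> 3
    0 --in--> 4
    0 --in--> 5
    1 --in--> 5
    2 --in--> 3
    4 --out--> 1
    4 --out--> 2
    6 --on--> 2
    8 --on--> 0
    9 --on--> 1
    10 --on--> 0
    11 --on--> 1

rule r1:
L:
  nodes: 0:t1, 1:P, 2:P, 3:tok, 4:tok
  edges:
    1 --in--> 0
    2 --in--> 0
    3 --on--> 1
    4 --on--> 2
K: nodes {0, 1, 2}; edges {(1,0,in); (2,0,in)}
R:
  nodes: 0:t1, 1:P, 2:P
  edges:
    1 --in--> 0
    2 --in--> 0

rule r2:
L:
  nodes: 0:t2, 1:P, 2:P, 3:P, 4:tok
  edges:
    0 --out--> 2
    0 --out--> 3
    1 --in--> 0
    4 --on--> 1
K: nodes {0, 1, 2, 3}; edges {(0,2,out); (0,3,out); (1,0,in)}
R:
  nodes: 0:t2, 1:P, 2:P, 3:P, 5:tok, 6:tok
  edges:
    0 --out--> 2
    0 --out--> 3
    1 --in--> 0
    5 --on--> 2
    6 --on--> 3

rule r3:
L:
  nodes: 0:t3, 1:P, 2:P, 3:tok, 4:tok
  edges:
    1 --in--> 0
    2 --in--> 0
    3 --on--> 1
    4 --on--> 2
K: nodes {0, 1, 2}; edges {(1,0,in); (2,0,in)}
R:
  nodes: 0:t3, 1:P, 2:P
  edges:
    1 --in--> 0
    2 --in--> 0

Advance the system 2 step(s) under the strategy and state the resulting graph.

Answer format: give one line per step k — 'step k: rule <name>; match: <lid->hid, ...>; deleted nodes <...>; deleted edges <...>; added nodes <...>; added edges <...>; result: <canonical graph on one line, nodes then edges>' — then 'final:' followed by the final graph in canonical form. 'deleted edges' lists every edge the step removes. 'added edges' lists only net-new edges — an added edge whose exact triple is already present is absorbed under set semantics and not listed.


step 1: rule r1; match: 0->3, 1->0, 2->2, 3->8, 4->6; deleted nodes 6, 8; deleted edges (6,2,on); (8,0,on); added nodes (none); added edges (none); result: nodes: 0:P, 1:P, 2:P, 3:t1, 4:t2, 5:t3, 9:tok, 10:tok, 11:tok edges: (0,3,in); (0,4,in); (0,5,in); (1,5,in); (2,3,in); (4,1,out); (4,2,out); (9,1,on); (10,0,on); (11,1,on)
step 2: rule r2; match: 0->4, 1->0, 2->1, 3->2, 4->10; deleted nodes 10; deleted edges (10,0,on); added nodes 12, 13; added edges (12,1,on); (13,2,on); result: nodes: 0:P, 1:P, 2:P, 3:t1, 4:t2, 5:t3, 9:tok, 11:tok, 12:tok, 13:tok edges: (0,3,in); (0,4,in); (0,5,in); (1,5,in); (2,3,in); (4,1,out); (4,2,out); (9,1,on); (11,1,on); (12,1,on); (13,2,on)
final:
nodes: 0:P, 1:P, 2:P, 3:t1, 4:t2, 5:t3, 9:tok, 11:tok, 12:tok, 13:tok
edges: (0,3,in); (0,4,in); (0,5,in); (1,5,in); (2,3,in); (4,1,out); (4,2,out); (9,1,on); (11,1,on); (12,1,on); (13,2,on)


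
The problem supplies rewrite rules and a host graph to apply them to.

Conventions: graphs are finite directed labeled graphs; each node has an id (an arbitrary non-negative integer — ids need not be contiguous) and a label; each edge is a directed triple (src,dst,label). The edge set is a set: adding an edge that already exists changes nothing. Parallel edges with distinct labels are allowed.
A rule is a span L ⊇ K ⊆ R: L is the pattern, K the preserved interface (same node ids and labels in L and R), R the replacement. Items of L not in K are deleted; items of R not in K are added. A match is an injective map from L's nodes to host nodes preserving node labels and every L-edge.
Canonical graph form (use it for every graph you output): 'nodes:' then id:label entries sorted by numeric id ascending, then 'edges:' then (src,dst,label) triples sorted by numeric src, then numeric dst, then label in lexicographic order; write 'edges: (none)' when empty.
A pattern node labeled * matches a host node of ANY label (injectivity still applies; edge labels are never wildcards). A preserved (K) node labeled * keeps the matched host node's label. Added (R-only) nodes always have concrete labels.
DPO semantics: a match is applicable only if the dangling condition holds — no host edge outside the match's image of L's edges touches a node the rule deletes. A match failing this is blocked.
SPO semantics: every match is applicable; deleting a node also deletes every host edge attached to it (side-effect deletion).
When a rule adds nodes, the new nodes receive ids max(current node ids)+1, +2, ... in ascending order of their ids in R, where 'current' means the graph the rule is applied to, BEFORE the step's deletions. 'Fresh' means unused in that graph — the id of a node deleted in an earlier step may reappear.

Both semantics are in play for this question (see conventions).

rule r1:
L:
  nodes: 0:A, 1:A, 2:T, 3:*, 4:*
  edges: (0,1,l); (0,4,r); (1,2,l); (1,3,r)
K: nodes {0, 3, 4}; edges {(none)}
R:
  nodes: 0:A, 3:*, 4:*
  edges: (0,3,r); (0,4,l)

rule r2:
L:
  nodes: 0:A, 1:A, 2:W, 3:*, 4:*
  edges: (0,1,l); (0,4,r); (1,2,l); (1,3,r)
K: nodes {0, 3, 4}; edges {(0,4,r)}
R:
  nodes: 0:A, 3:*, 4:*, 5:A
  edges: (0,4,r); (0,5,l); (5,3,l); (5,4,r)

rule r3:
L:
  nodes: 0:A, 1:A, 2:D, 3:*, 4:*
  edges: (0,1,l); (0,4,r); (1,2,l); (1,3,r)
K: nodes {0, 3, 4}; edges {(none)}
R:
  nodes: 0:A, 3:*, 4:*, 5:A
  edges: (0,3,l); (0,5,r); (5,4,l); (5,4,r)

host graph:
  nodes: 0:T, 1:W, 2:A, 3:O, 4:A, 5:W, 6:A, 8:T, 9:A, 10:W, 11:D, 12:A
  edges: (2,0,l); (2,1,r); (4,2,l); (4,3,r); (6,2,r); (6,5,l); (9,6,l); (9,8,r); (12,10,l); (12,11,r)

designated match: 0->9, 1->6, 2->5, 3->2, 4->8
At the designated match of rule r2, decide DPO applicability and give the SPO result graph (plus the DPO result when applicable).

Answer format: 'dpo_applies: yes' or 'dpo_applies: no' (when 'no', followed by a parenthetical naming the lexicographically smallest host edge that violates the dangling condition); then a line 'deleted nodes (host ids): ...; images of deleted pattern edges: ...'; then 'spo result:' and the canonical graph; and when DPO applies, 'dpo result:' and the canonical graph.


dpo_applies: yes
deleted nodes (host ids): 5, 6; images of deleted pattern edges: (6,2,r); (6,5,l); (9,6,l)
spo result:
nodes: 0:T, 1:W, 2:A, 3:O, 4:A, 8:T, 9:A, 10:W, 11:D, 12:A, 13:A
edges: (2,0,l); (2,1,r); (4,2,l); (4,3,r); (9,8,r); (9,13,l); (12,10,l); (12,11,r); (13,2,l); (13,8,r)
dpo result:
nodes: 0:T, 1:W, 2:A, 3:O, 4:A, 8:T, 9:A, 10:W, 11:D, 12:A, 13:A
edges: (2,0,l); (2,1,r); (4,2,l); (4,3,r); (9,8,r); (9,13,l); (12,10,l); (12,11,r); (13,2,l); (13,8,r)


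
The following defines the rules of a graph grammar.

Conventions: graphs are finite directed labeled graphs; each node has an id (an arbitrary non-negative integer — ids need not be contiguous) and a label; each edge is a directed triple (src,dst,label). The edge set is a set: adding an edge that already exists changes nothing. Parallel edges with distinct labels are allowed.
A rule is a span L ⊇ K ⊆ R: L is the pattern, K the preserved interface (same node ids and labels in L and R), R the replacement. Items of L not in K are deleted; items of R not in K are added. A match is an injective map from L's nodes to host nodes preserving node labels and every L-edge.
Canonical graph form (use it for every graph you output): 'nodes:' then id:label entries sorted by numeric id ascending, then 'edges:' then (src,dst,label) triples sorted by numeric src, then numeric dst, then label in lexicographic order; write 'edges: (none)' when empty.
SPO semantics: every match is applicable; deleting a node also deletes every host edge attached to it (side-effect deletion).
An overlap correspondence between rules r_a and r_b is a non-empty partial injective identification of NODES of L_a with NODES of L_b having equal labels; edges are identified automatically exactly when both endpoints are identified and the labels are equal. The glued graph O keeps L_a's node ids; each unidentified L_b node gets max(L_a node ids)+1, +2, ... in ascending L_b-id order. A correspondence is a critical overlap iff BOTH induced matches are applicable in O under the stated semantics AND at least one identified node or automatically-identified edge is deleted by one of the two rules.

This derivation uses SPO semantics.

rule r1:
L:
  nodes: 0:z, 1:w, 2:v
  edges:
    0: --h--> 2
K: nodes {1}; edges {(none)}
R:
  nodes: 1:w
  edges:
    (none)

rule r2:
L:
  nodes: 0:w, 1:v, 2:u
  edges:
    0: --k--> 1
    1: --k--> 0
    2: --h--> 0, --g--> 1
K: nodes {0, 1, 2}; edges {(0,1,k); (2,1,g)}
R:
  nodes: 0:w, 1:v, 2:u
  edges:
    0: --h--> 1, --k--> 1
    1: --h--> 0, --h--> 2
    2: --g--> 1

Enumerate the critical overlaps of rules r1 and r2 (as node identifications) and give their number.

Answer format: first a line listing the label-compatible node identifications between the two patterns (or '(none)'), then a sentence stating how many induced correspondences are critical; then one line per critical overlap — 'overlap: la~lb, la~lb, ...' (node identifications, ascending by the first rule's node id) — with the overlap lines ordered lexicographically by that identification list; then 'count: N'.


label-compatible node identifications between L(r1) and L(r2): 1~0, 2~1
2 of the induced correspondences are critical overlaps of r1 and r2.
overlap: 1~0, 2~1
overlap: 2~1
count: 2


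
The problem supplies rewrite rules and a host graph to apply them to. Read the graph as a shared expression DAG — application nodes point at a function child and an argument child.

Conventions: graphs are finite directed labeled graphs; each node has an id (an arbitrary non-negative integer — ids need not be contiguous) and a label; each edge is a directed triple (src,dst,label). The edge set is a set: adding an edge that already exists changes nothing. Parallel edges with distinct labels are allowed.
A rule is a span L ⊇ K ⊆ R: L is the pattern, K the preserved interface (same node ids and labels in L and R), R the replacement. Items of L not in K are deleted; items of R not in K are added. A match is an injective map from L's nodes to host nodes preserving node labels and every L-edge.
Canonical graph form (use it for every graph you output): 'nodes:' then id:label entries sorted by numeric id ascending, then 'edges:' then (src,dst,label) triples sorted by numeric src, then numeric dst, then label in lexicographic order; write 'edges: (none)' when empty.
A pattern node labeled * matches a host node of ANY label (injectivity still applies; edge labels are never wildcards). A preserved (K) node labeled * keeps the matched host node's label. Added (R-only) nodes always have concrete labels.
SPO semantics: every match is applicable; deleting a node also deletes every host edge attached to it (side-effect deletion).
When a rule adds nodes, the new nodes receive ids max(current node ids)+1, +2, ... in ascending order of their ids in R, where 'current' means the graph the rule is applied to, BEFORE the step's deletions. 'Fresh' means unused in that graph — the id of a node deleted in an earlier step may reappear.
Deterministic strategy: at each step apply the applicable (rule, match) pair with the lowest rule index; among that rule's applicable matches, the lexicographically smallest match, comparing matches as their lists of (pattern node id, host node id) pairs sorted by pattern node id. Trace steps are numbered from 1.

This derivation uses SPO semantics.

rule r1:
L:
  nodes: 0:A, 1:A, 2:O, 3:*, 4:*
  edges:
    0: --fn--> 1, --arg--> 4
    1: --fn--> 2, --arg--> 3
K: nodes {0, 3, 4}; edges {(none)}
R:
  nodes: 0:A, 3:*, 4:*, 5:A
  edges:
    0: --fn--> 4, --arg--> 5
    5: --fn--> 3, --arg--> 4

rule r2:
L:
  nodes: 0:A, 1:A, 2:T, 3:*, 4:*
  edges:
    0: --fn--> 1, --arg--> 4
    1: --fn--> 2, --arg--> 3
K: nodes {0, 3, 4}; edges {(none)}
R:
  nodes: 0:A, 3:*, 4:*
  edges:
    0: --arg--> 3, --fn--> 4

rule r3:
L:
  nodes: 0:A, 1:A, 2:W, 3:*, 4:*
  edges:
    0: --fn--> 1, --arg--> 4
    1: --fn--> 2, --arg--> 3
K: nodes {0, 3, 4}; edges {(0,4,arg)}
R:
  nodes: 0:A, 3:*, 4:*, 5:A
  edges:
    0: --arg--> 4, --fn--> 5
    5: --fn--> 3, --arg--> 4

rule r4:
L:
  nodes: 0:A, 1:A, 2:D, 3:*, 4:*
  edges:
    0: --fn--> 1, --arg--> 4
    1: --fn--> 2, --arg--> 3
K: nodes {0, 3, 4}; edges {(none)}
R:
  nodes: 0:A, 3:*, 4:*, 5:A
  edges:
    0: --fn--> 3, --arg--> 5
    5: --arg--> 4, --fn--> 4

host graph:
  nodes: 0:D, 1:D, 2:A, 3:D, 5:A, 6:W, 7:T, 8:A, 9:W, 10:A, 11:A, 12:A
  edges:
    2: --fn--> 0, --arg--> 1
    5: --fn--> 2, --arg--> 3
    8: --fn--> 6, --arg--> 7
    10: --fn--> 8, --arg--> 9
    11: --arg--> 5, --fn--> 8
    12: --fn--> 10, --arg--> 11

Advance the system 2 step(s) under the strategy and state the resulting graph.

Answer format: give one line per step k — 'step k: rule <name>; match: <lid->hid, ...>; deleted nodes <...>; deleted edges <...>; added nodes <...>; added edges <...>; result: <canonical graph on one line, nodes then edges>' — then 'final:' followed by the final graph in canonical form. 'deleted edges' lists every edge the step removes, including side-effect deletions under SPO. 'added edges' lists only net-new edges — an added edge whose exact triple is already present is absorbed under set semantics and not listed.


step 1: rule r3; match: 0->10, 1->8, 2->6, 3->7, 4->9; deleted nodes 6, 8; deleted edges (8,6,fn); (8,7,arg); (10,8,fn); (11,8,fn); added nodes 13; added edges (10,13,fn); (13,7,fn); (13,9,arg); result: nodes: 0:D, 1:D, 2:A, 3:D, 5:A, 7:T, 9:W, 10:A, 11:A, 12:A, 13:A edges: (2,0,fn); (2,1,arg); (5,2,fn); (5,3,arg); (10,9,arg); (10,13,fn); (11,5,arg); (12,10,fn); (12,11,arg); (13,7,fn); (13,9,arg)
step 2: rule r4; match: 0->5, 1->2, 2->0, 3->1, 4->3; deleted nodes 0, 2; deleted edges (2,0,fn); (2,1,arg); (5,2,fn); (5,3,arg); added nodes 14; added edges (5,1,fn); (5,14,arg); (14,3,arg); (14,3,fn); result: nodes: 1:D, 3:D, 5:A, 7:T, 9:W, 10:A, 11:A, 12:A, 13:A, 14:A edges: (5,1,fn); (5,14,arg); (10,9,arg); (10,13,fn); (11,5,arg); (12,10,fn); (12,11,arg); (13,7,fn); (13,9,arg); (14,3,arg); (14,3,fn)
final:
nodes: 1:D, 3:D, 5:A, 7:T, 9:W, 10:A, 11:A, 12:A, 13:A, 14:A
edges: (5,1,fn); (5,14,arg); (10,9,arg); (10,13,fn); (11,5,arg); (12,10,fn); (12,11,arg); (13,7,fn); (13,9,arg); (14,3,arg); (14,3,fn)


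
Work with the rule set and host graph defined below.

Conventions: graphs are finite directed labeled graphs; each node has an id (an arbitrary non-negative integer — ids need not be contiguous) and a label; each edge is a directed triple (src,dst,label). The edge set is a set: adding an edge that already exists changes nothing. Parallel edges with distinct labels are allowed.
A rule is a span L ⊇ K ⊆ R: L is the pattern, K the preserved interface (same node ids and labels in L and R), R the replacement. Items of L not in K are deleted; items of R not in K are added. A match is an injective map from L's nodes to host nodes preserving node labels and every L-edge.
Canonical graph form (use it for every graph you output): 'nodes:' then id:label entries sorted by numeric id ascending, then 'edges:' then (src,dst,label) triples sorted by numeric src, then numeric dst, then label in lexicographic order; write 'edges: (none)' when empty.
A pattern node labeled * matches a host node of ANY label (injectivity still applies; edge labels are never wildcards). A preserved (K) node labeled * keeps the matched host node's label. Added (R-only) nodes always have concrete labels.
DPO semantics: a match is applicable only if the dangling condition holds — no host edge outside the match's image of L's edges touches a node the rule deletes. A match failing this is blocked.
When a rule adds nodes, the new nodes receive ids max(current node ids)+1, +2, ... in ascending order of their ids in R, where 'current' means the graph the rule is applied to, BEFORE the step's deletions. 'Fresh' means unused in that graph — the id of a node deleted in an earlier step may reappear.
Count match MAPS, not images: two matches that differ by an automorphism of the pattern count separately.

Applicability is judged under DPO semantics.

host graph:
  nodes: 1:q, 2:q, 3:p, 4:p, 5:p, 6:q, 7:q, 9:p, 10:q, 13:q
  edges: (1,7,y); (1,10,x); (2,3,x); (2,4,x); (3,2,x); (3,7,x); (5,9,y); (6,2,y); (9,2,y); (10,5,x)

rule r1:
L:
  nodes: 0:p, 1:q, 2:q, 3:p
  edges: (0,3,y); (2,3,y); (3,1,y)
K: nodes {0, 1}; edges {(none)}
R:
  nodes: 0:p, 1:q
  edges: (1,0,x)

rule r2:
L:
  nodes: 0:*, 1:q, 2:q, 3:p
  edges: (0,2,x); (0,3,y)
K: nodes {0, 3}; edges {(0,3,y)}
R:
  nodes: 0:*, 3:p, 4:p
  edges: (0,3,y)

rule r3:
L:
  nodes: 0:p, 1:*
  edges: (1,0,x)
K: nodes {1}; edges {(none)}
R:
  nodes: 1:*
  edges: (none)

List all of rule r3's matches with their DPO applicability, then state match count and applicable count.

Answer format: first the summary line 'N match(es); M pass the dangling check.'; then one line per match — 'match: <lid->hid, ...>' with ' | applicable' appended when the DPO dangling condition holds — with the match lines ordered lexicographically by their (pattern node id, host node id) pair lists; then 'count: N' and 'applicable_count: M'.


3 match(es); 1 pass the dangling check.
match: 0->3, 1->2
match: 0->4, 1->2 | applicable
match: 0->5, 1->10
count: 3
applicable_count: 1


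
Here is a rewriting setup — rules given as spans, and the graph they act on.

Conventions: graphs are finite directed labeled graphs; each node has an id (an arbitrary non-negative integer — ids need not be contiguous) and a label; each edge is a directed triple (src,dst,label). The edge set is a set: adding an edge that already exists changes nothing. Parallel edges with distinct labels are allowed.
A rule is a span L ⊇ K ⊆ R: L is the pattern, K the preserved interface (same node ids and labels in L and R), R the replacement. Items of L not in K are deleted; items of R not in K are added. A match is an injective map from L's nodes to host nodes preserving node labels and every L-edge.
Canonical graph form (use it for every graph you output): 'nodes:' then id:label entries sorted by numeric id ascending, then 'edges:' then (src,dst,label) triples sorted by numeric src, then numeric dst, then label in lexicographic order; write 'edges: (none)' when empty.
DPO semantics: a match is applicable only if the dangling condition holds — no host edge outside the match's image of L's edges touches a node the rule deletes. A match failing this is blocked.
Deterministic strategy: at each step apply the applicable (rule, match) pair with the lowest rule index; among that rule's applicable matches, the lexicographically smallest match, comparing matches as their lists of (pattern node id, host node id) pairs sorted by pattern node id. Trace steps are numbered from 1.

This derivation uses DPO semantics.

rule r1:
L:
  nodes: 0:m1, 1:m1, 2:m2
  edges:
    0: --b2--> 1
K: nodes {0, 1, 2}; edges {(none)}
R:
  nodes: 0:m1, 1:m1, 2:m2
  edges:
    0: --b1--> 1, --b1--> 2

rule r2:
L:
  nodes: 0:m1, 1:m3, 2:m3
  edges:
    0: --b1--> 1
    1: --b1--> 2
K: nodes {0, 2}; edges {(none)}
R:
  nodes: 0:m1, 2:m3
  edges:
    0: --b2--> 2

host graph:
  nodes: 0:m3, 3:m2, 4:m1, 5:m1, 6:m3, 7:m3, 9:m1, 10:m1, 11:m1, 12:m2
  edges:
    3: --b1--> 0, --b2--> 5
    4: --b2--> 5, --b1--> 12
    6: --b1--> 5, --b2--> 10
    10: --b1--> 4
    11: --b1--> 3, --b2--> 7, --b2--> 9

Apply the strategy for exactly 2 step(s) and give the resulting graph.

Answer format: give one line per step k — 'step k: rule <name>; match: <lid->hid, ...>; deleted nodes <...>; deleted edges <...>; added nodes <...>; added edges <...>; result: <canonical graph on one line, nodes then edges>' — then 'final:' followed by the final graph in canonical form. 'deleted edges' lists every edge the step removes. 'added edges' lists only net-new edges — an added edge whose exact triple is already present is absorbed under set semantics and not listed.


step 1: rule r1; match: 0->4, 1->5, 2->3; deleted nodes (none); deleted edges (4,5,b2); added nodes (none); added edges (4,3,b1); (4,5,b1); result: nodes: 0:m3, 3:m2, 4:m1, 5:m1, 6:m3, 7:m3, 9:m1, 10:m1, 11:m1, 12:m2 edges: (3,0,b1); (3,5,b2); (4,3,b1); (4,5,b1); (4,12,b1); (6,5,b1); (6,10,b2); (10,4,b1); (11,3,b1); (11,7,b2); (11,9,b2)
step 2: rule r1; match: 0->11, 1->9, 2->3; deleted nodes (none); deleted edges (11,9,b2); added nodes (none); added edges (11,9,b1); result: nodes: 0:m3, 3:m2, 4:m1, 5:m1, 6:m3, 7:m3, 9:m1, 10:m1, 11:m1, 12:m2 edges: (3,0,b1); (3,5,b2); (4,3,b1); (4,5,b1); (4,12,b1); (6,5,b1); (6,10,b2); (10,4,b1); (11,3,b1); (11,7,b2); (11,9,b1)
final:
nodes: 0:m3, 3:m2, 4:m1, 5:m1, 6:m3, 7:m3, 9:m1, 10:m1, 11:m1, 12:m2
edges: (3,0,b1); (3,5,b2); (4,3,b1); (4,5,b1); (4,12,b1); (6,5,b1); (6,10,b2); (10,4,b1); (11,3,b1); (11,7,b2); (11,9,b1)


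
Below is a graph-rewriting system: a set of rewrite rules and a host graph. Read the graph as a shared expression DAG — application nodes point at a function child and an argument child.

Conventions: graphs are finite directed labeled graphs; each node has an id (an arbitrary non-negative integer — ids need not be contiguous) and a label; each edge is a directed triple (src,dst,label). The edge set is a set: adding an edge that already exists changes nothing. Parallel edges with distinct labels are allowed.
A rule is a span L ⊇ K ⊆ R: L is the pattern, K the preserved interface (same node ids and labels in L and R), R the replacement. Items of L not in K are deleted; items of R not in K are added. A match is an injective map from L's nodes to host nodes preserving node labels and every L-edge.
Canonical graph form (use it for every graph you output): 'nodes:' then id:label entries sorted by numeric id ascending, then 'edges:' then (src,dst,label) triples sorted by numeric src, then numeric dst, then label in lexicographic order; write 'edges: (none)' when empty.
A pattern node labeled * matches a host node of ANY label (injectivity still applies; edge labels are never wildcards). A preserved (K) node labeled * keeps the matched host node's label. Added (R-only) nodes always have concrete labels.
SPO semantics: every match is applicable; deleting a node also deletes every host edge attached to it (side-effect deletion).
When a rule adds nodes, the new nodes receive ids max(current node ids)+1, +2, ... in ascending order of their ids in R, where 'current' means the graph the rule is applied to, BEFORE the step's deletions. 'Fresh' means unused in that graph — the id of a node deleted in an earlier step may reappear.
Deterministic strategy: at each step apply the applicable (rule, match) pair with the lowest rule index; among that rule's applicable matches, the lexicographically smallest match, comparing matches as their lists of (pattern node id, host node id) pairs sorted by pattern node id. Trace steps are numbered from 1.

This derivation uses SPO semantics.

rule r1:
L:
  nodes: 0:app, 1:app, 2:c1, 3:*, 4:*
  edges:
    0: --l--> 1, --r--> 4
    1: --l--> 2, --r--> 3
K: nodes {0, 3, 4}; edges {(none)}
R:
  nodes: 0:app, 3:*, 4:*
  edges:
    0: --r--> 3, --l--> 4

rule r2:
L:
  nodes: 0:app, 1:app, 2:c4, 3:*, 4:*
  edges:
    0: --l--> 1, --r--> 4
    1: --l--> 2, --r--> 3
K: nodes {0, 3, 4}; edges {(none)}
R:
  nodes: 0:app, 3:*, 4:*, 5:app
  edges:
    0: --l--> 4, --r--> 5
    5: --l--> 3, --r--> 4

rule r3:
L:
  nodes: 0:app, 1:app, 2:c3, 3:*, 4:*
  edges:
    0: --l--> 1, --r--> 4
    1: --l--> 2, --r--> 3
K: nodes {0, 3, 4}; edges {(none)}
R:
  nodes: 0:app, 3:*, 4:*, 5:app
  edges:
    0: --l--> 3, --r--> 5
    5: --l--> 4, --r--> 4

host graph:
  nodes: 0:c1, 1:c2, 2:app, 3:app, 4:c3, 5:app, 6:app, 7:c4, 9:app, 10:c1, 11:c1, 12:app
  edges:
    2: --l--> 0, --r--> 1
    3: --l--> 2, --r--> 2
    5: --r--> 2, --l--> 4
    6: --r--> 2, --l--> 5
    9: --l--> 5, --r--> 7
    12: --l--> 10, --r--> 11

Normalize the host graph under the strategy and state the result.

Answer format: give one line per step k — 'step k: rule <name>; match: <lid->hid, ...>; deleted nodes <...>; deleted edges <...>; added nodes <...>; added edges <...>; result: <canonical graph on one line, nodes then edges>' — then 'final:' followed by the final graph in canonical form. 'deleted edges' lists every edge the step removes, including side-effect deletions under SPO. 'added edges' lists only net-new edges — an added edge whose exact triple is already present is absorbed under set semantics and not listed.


step 1: rule r3; match: 0->9, 1->5, 2->4, 3->2, 4->7; deleted nodes 4, 5; deleted edges (5,2,r); (5,4,l); (6,5,l); (9,5,l); (9,7,r); added nodes 13; added edges (9,2,l); (9,13,r); (13,7,l); (13,7,r); result: nodes: 0:c1, 1:c2, 2:app, 3:app, 6:app, 7:c4, 9:app, 10:c1, 11:c1, 12:app, 13:app edges: (2,0,l); (2,1,r); (3,2,l); (3,2,r); (6,2,r); (9,2,l); (9,13,r); (12,10,l); (12,11,r); (13,7,l); (13,7,r)
step 2: rule r1; match: 0->9, 1->2, 2->0, 3->1, 4->13; deleted nodes 0, 2; deleted edges (2,0,l); (2,1,r); (3,2,l); (3,2,r); (6,2,r); (9,2,l); (9,13,r); added nodes (none); added edges (9,1,r); (9,13,l); result: nodes: 1:c2, 3:app, 6:app, 7:c4, 9:app, 10:c1, 11:c1, 12:app, 13:app edges: (9,1,r); (9,13,l); (12,10,l); (12,11,r); (13,7,l); (13,7,r)
final:
nodes: 1:c2, 3:app, 6:app, 7:c4, 9:app, 10:c1, 11:c1, 12:app, 13:app
edges: (9,1,r); (9,13,l); (12,10,l); (12,11,r); (13,7,l); (13,7,r)


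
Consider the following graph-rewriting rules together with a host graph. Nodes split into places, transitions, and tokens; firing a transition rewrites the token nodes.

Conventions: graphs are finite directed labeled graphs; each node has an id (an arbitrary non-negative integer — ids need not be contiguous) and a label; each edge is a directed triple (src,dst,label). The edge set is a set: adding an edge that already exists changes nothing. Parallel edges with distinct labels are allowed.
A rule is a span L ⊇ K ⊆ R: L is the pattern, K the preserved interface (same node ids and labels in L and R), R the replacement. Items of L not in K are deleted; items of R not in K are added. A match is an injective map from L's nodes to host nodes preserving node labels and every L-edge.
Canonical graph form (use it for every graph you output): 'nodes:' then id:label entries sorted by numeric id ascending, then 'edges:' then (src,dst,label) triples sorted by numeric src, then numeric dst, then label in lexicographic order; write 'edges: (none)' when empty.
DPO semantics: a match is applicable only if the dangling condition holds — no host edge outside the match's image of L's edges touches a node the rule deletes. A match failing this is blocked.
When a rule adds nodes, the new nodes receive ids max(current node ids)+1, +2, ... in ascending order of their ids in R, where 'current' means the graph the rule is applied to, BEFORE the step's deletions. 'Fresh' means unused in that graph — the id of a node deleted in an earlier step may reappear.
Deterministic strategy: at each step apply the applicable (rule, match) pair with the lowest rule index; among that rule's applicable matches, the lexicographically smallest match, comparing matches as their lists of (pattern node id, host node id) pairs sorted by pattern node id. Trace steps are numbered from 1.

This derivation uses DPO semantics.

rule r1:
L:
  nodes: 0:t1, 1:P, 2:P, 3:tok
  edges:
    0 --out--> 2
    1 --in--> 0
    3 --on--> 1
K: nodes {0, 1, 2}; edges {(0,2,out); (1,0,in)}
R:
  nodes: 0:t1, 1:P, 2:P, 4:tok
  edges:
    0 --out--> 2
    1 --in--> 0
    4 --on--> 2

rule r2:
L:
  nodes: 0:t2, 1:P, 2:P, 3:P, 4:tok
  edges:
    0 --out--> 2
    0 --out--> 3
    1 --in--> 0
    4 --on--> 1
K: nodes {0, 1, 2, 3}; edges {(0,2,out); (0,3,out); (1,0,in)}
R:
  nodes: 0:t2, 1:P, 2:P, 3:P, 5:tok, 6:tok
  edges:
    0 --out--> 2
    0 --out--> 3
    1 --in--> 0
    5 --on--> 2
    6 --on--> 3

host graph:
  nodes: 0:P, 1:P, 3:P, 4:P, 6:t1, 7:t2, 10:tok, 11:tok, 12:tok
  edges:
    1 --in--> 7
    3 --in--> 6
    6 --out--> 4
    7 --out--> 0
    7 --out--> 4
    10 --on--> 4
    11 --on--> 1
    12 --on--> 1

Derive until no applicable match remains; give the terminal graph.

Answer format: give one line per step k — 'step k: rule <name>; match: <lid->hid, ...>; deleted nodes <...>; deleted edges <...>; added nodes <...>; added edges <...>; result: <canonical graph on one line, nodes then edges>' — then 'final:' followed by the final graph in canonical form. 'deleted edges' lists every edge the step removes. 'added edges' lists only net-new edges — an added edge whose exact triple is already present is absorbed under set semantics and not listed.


step 1: rule r2; match: 0->7, 1->1, 2->0, 3->4, 4->11; deleted nodes 11; deleted edges (11,1,on); added nodes 13, 14; added edges (13,0,on); (14,4,on); result: nodes: 0:P, 1:P, 3:P, 4:P, 6:t1, 7:t2, 10:tok, 12:tok, 13:tok, 14:tok edges: (1,7,in); (3,6,in); (6,4,out); (7,0,out); (7,4,out); (10,4,on); (12,1,on); (13,0,on); (14,4,on)
step 2: rule r2; match: 0->7, 1->1, 2->0, 3->4, 4->12; deleted nodes 12; deleted edges (12,1,on); added nodes 15, 16; added edges (15,0,on); (16,4,on); result: nodes: 0:P, 1:P, 3:P, 4:P, 6:t1, 7:t2, 10:tok, 13:tok, 14:tok, 15:tok, 16:tok edges: (1,7,in); (3,6,in); (6,4,out); (7,0,out); (7,4,out); (10,4,on); (13,0,on); (14,4,on); (15,0,on); (16,4,on)
final:
nodes: 0:P, 1:P, 3:P, 4:P, 6:t1, 7:t2, 10:tok, 13:tok, 14:tok, 15:tok, 16:tok
edges: (1,7,in); (3,6,in); (6,4,out); (7,0,out); (7,4,out); (10,4,on); (13,0,on); (14,4,on); (15,0,on); (16,4,on)
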